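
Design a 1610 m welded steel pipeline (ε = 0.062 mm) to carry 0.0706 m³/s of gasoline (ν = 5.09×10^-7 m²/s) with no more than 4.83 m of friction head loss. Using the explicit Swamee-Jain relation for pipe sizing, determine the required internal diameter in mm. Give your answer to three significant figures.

Swamee-Jain (Type III): D = 0.66·[ε^1.25·(LQ²/(gh_f))^4.75 + ν·Q^9.4·(L/(gh_f))^5.2]^0.04
LQ²/(gh_f) = 0.1694; L/(gh_f) = 33.98
Term 1 = ε^1.25·(…)^4.75 = 1.20×10^-9; Term 2 = ν·Q^9.4·(…)^5.2 = 7.04×10^-10
D = 0.66·(1.20×10^-9 + 7.04×10^-10)^0.04 = 0.2956 m = 296 mm
Check: V = 1.03 m/s, Re = 5.97×10^5, f = 0.01538, h_f = 4.52 m ≈ 4.83 m ✓

D ≈ 296 mm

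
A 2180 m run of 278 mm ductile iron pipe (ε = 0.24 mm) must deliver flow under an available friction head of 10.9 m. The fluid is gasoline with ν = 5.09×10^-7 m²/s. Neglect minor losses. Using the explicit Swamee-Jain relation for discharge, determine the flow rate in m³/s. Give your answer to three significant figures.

Q ≈ 0.0718 m³/s

Swamee-Jain (Type II): Q = -0.965·√(gD⁵h_f/L)·ln[ε/(3.7D) + √(3.17ν²L/(gD³h_f))]
√(gD⁵h_f/L) = √(9.81·0.278⁵·10.9/2180) = 0.009025
ε/(3.7D) = 2.33×10^-4; √(3.17ν²L/(gD³h_f)) = 2.79×10^-5
Q = -0.965·0.009025·ln(2.612×10^-4) = 0.07185 m³/s
Check: V = 1.18 m/s, Re = 6.46×10^5, f = 0.01958, h_f = 11.0 m ≈ 10.9 m ✓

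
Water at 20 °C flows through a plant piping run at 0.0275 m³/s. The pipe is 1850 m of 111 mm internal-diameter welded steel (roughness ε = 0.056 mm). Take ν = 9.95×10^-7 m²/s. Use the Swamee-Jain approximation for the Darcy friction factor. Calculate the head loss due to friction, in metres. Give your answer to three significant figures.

h_f ≈ 125 m

V = 4Q/(πD²) = 4·0.0275/(π·0.111²) = 2.842 m/s
Re = VD/ν = 2.842·0.111/9.95×10^-7 = 3.17×10^5 → turbulent
ε/D = 0.056/111 = 5.05×10^-4
Swamee-Jain: f = 0.01828
h_f = f(L/D)V²/(2g) = 0.01828·(1850/0.111)·2.842²/(2·9.81) = 125.4 m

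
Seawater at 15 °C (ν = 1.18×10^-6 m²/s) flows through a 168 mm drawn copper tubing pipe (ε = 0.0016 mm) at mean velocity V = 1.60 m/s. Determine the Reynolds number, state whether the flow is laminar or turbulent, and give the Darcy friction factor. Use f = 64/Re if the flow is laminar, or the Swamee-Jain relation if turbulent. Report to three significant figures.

Re = VD/ν = 1.600·0.168/1.18×10^-6 = 2.28×10^5
Re > 4000 → turbulent; ε/D = 9.52×10^-6
Swamee-Jain: f = 0.01524

Re ≈ 2.28×10^5; turbulent; f ≈ 0.0152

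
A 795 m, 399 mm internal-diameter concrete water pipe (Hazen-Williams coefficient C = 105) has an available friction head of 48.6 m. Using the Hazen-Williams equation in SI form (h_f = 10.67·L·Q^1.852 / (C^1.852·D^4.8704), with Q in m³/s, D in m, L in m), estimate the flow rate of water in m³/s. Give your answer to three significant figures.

Rearranging: Q = [h_f·C^1.852·D^4.8704 / (10.67·L)]^(1/1.852)
Q = [48.6·105^1.852·0.399^4.8704 / (10.67·795)]^0.540 = 0.5772 m³/s

Q ≈ 0.577 m³/s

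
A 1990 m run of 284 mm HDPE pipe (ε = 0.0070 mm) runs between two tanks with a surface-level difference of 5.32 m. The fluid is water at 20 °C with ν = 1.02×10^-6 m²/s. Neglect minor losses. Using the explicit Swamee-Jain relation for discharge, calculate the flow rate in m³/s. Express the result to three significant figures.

Swamee-Jain (Type II): Q = -0.965·√(gD⁵h_f/L)·ln[ε/(3.7D) + √(3.17ν²L/(gD³h_f))]
√(gD⁵h_f/L) = √(9.81·0.284⁵·5.32/1990) = 0.006961
ε/(3.7D) = 6.66×10^-6; √(3.17ν²L/(gD³h_f)) = 7.41×10^-5
Q = -0.965·0.006961·ln(8.076×10^-5) = 0.06330 m³/s
Check: V = 0.999 m/s, Re = 2.78×10^5, f = 0.01485, h_f = 5.30 m ≈ 5.32 m ✓

Q ≈ 0.0633 m³/s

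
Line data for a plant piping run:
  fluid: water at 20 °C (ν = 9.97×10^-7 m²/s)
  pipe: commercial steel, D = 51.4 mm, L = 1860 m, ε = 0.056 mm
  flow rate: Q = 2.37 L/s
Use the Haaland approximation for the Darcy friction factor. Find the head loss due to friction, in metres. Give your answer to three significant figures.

h_f ≈ 56.5 m

V = 4Q/(πD²) = 4·0.00237/(π·0.0514²) = 1.142 m/s
Re = VD/ν = 1.142·0.0514/9.97×10^-7 = 5.89×10^4 → turbulent
ε/D = 0.056/51.4 = 0.00109
Haaland: f = 0.02350
h_f = f(L/D)V²/(2g) = 0.02350·(1860/0.0514)·1.142²/(2·9.81) = 56.54 m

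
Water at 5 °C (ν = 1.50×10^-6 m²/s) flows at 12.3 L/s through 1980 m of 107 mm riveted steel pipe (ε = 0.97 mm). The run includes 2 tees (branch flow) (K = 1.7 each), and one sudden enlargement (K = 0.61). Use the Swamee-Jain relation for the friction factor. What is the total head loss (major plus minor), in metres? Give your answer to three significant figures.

V = 4Q/(πD²) = 1.368 m/s; V²/2g = 0.09537 m
Re = 9.76×10^4, ε/D = 0.00907 → f = 0.03758 (Swamee-Jain)
Major: h_f = f(L/D)·V²/2g = 0.03758·18505·0.09537 = 66.33 m
Minor: ΣK = 4.01; h_m = ΣK·V²/2g = 0.3824 m
Total H_L = 66.33 + 0.3824 = 66.71 m

H_L ≈ 66.7 m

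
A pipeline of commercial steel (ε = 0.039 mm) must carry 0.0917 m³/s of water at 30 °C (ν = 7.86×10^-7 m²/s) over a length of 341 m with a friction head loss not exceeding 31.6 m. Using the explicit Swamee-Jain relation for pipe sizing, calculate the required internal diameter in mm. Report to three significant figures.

Swamee-Jain (Type III): D = 0.66·[ε^1.25·(LQ²/(gh_f))^4.75 + ν·Q^9.4·(L/(gh_f))^5.2]^0.04
LQ²/(gh_f) = 0.009250; L/(gh_f) = 1.100
Term 1 = ε^1.25·(…)^4.75 = 6.73×10^-16; Term 2 = ν·Q^9.4·(…)^5.2 = 2.27×10^-16
D = 0.66·(6.73×10^-16 + 2.27×10^-16)^0.04 = 0.1651 m = 165 mm
Check: V = 4.28 m/s, Re = 9.00×10^5, f = 0.01524, h_f = 29.4 m ≈ 31.6 m ✓

D ≈ 165 mm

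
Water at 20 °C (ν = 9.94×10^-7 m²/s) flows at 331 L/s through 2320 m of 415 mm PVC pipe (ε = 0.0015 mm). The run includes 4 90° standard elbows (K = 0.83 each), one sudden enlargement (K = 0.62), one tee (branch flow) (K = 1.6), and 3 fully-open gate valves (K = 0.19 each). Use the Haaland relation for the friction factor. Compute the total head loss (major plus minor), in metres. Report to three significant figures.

H_L ≈ 21.7 m

V = 4Q/(πD²) = 2.447 m/s; V²/2g = 0.3052 m
Re = 1.02×10^6, ε/D = 3.61×10^-6 → f = 0.01161 (Haaland)
Major: h_f = f(L/D)·V²/2g = 0.01161·5590·0.3052 = 19.80 m
Minor: ΣK = 6.11; h_m = ΣK·V²/2g = 1.865 m
Total H_L = 19.80 + 1.865 = 21.67 m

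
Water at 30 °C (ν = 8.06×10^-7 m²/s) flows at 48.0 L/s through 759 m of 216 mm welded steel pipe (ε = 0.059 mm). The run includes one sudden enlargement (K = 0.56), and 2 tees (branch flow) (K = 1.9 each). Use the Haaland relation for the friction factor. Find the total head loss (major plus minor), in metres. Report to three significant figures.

H_L ≈ 5.41 m

V = 4Q/(πD²) = 1.310 m/s; V²/2g = 0.08746 m
Re = 3.51×10^5, ε/D = 2.73×10^-4 → f = 0.01638 (Haaland)
Major: h_f = f(L/D)·V²/2g = 0.01638·3514·0.08746 = 5.033 m
Minor: ΣK = 4.36; h_m = ΣK·V²/2g = 0.3813 m
Total H_L = 5.033 + 0.3813 = 5.414 m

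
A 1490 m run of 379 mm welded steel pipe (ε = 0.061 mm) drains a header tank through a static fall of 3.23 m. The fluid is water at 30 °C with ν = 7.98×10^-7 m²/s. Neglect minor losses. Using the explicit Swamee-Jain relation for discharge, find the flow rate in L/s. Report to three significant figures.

Swamee-Jain (Type II): Q = -0.965·√(gD⁵h_f/L)·ln[ε/(3.7D) + √(3.17ν²L/(gD³h_f))]
√(gD⁵h_f/L) = √(9.81·0.379⁵·3.23/1490) = 0.01290
ε/(3.7D) = 4.35×10^-5; √(3.17ν²L/(gD³h_f)) = 4.18×10^-5
Q = -0.965·0.01290·ln(8.526×10^-5) = 0.1166 m³/s
Check: V = 1.03 m/s, Re = 4.91×10^5, f = 0.01516, h_f = 3.24 m ≈ 3.23 m ✓

Q ≈ 117 L/s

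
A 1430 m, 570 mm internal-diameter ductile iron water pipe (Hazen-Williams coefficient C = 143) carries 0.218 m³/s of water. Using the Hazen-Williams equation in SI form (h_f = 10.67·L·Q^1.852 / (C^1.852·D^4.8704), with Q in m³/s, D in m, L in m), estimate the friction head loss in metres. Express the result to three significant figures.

h_f ≈ 1.43 m

h_f = 10.67·1430·0.218^1.852 / (143^1.852·0.570^4.8704) = 1.431 m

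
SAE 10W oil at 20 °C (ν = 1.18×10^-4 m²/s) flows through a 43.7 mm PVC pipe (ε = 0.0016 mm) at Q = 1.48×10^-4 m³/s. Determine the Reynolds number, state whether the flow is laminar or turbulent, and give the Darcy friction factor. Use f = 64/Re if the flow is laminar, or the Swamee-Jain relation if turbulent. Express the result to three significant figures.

V = 4Q/(πD²) = 0.09868 m/s
Re = VD/ν = 0.09868·0.0437/1.18×10^-4 = 36.5
Re < 2300 → laminar → f = 64/Re = 1.751

Re ≈ 36.5; laminar; f = 64/Re ≈ 1.75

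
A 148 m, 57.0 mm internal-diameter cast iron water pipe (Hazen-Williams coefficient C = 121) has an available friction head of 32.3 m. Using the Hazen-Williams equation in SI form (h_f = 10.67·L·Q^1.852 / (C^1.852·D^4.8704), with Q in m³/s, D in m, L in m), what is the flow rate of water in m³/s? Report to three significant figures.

Q ≈ 0.00792 m³/s

Rearranging: Q = [h_f·C^1.852·D^4.8704 / (10.67·L)]^(1/1.852)
Q = [32.3·121^1.852·0.0570^4.8704 / (10.67·148)]^0.540 = 0.007923 m³/s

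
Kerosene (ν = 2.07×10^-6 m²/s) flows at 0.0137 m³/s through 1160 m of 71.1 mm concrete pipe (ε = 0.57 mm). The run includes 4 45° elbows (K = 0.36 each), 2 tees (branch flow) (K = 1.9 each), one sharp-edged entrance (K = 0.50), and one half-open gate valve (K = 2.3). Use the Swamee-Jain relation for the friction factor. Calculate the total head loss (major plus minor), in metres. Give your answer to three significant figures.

V = 4Q/(πD²) = 3.451 m/s; V²/2g = 0.6069 m
Re = 1.19×10^5, ε/D = 0.00802 → f = 0.03603 (Swamee-Jain)
Major: h_f = f(L/D)·V²/2g = 0.03603·16315·0.6069 = 356.8 m
Minor: ΣK = 8.04; h_m = ΣK·V²/2g = 4.879 m
Total H_L = 356.8 + 4.879 = 361.6 m

H_L ≈ 362 m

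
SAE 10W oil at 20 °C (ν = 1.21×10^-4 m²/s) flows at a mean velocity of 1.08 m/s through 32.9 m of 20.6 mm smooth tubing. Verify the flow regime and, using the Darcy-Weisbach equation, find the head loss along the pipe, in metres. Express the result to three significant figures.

Re = VD/ν = 1.08·0.02060/1.21×10^-4 = 184 → laminar (Re < 2300)
f = 64/Re = 0.3481
h_f = f(L/D)V²/(2g) = 0.3481·(32.9/0.02060)·1.08²/(2·9.81) = 33.05 m

h_f ≈ 33.0 m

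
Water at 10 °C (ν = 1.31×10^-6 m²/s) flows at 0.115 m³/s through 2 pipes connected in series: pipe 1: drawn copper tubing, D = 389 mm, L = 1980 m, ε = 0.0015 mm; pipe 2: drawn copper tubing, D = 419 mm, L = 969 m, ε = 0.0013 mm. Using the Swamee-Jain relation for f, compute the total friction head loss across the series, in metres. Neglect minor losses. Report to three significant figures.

H ≈ 4.74 m

Pipe 1: V = 0.9676 m/s, Re = 2.87×10^5, ε/D = 3.86×10^-6, f = 0.01454, h_1 = f(L/D)V²/2g = 3.531 m
Pipe 2: V = 0.8340 m/s, Re = 2.67×10^5, ε/D = 3.10×10^-6, f = 0.01473, h_2 = f(L/D)V²/2g = 1.208 m
Series → Q common, losses add: H = Σh = 4.738 m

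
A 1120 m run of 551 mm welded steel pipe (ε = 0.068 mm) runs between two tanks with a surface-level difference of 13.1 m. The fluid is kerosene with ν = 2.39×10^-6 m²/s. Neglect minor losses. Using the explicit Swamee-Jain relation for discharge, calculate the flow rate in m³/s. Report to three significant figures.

Q ≈ 0.711 m³/s

Swamee-Jain (Type II): Q = -0.965·√(gD⁵h_f/L)·ln[ε/(3.7D) + √(3.17ν²L/(gD³h_f))]
√(gD⁵h_f/L) = √(9.81·0.551⁵·13.1/1120) = 0.07634
ε/(3.7D) = 3.34×10^-5; √(3.17ν²L/(gD³h_f)) = 3.07×10^-5
Q = -0.965·0.07634·ln(6.407×10^-5) = 0.7113 m³/s
Check: V = 2.98 m/s, Re = 6.88×10^5, f = 0.01428, h_f = 13.2 m ≈ 13.1 m ✓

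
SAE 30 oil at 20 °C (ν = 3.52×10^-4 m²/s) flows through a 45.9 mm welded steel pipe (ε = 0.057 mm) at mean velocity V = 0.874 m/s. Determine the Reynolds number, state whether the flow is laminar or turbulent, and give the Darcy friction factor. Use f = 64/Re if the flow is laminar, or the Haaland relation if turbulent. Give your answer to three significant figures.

Re ≈ 114; laminar; f = 64/Re ≈ 0.562

Re = VD/ν = 0.8740·0.0459/3.52×10^-4 = 114
Re < 2300 → laminar → f = 64/Re = 0.5616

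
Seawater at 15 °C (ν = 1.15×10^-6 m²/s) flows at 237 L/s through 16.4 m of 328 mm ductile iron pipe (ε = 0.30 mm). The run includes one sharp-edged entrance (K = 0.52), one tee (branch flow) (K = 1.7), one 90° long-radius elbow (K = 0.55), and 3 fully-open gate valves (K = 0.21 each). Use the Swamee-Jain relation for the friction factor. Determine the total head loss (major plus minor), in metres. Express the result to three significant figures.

V = 4Q/(πD²) = 2.805 m/s; V²/2g = 0.4010 m
Re = 8.00×10^5, ε/D = 9.15×10^-4 → f = 0.01972 (Swamee-Jain)
Major: h_f = f(L/D)·V²/2g = 0.01972·50.00·0.4010 = 0.3954 m
Minor: ΣK = 3.40; h_m = ΣK·V²/2g = 1.363 m
Total H_L = 0.3954 + 1.363 = 1.759 m

H_L ≈ 1.76 m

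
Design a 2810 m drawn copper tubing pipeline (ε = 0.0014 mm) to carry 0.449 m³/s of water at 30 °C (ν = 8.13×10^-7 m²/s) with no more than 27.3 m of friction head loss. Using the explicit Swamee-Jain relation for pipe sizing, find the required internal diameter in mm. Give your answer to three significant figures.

D ≈ 455 mm

Swamee-Jain (Type III): D = 0.66·[ε^1.25·(LQ²/(gh_f))^4.75 + ν·Q^9.4·(L/(gh_f))^5.2]^0.04
LQ²/(gh_f) = 2.115; L/(gh_f) = 10.49
Term 1 = ε^1.25·(…)^4.75 = 1.69×10^-6; Term 2 = ν·Q^9.4·(…)^5.2 = 8.91×10^-5
D = 0.66·(1.69×10^-6 + 8.91×10^-5)^0.04 = 0.4548 m = 455 mm
Check: V = 2.76 m/s, Re = 1.55×10^6, f = 0.01090, h_f = 26.2 m ≈ 27.3 m ✓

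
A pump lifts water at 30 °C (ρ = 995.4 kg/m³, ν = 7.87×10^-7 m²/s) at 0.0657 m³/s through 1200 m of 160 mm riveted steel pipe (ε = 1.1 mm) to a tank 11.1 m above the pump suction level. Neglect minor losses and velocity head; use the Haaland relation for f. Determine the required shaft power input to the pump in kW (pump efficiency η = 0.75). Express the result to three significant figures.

V = 4Q/(πD²) = 3.268 m/s; Re = 6.64×10^5; ε/D = 0.00688; f = 0.03370
h_f = f(L/D)V²/2g = 137.5 m
Total head H = z + h_f = 11.1 + 137.5 = 148.6 m
P_hyd = ρgQH = 995.4·9.81·0.0657·148.6 = 95.36 kW
P_shaft = P_hyd/η = 95.36/0.75 = 127.1 kW

P_shaft ≈ 127 kW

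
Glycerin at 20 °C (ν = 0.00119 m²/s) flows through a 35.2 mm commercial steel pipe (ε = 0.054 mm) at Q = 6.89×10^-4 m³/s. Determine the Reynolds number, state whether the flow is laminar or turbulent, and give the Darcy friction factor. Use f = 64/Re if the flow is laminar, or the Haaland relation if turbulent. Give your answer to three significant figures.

V = 4Q/(πD²) = 0.7080 m/s
Re = VD/ν = 0.7080·0.0352/0.00119 = 20.9
Re < 2300 → laminar → f = 64/Re = 3.056

Re ≈ 20.9; laminar; f = 64/Re ≈ 3.06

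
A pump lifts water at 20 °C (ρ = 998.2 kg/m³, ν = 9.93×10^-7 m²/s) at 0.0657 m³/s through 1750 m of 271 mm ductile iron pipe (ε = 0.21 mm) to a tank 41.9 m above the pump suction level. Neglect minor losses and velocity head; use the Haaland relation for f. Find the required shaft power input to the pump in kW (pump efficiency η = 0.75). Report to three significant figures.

P_shaft ≈ 43.1 kW

V = 4Q/(πD²) = 1.139 m/s; Re = 3.11×10^5; ε/D = 7.75×10^-4; f = 0.01948
h_f = f(L/D)V²/2g = 8.320 m
Total head H = z + h_f = 41.9 + 8.320 = 50.22 m
P_hyd = ρgQH = 998.2·9.81·0.0657·50.22 = 32.31 kW
P_shaft = P_hyd/η = 32.31/0.75 = 43.08 kW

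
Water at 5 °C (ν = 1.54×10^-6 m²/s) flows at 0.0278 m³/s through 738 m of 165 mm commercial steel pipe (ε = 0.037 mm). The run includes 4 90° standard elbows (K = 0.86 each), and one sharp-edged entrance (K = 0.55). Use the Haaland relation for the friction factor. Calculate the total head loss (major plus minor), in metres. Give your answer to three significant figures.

V = 4Q/(πD²) = 1.300 m/s; V²/2g = 0.08615 m
Re = 1.39×10^5, ε/D = 2.24×10^-4 → f = 0.01790 (Haaland)
Major: h_f = f(L/D)·V²/2g = 0.01790·4473·0.08615 = 6.897 m
Minor: ΣK = 3.99; h_m = ΣK·V²/2g = 0.3438 m
Total H_L = 6.897 + 0.3438 = 7.241 m

H_L ≈ 7.24 m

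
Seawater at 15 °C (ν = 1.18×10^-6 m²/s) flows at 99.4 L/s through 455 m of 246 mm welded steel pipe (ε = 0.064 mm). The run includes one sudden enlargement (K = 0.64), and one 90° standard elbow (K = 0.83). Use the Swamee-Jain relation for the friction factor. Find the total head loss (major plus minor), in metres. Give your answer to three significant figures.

H_L ≈ 7.01 m

V = 4Q/(πD²) = 2.091 m/s; V²/2g = 0.2229 m
Re = 4.36×10^5, ε/D = 2.60×10^-4 → f = 0.01622 (Swamee-Jain)
Major: h_f = f(L/D)·V²/2g = 0.01622·1850·0.2229 = 6.687 m
Minor: ΣK = 1.47; h_m = ΣK·V²/2g = 0.3277 m
Total H_L = 6.687 + 0.3277 = 7.015 m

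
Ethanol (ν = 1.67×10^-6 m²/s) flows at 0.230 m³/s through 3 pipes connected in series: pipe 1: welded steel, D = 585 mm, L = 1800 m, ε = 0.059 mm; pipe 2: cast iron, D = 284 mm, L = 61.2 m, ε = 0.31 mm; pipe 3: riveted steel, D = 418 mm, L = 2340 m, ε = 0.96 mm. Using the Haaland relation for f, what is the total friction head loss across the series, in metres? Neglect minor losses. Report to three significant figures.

H ≈ 24.5 m

Pipe 1: V = 0.8557 m/s, Re = 3.00×10^5, ε/D = 1.01×10^-4, f = 0.01524, h_1 = f(L/D)V²/2g = 1.750 m
Pipe 2: V = 3.631 m/s, Re = 6.17×10^5, ε/D = 0.00109, f = 0.02050, h_2 = f(L/D)V²/2g = 2.968 m
Pipe 3: V = 1.676 m/s, Re = 4.20×10^5, ε/D = 0.00230, f = 0.02470, h_3 = f(L/D)V²/2g = 19.80 m
Series → Q common, losses add: H = Σh = 24.52 m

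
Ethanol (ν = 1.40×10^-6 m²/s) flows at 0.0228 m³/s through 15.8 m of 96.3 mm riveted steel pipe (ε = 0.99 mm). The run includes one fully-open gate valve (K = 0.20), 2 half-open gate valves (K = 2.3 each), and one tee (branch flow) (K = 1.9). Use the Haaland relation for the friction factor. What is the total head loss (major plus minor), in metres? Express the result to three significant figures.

H_L ≈ 6.51 m

V = 4Q/(πD²) = 3.130 m/s; V²/2g = 0.4994 m
Re = 2.15×10^5, ε/D = 0.0103 → f = 0.03859 (Haaland)
Major: h_f = f(L/D)·V²/2g = 0.03859·164.1·0.4994 = 3.163 m
Minor: ΣK = 6.70; h_m = ΣK·V²/2g = 3.346 m
Total H_L = 3.163 + 3.346 = 6.509 m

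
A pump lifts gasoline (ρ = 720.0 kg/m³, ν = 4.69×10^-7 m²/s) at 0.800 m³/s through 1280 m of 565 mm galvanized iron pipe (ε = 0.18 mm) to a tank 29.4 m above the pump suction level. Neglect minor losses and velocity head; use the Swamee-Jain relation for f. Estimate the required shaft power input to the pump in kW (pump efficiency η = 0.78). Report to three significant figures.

V = 4Q/(πD²) = 3.191 m/s; Re = 3.84×10^6; ε/D = 3.19×10^-4; f = 0.01538
h_f = f(L/D)V²/2g = 18.08 m
Total head H = z + h_f = 29.4 + 18.08 = 47.48 m
P_hyd = ρgQH = 720.0·9.81·0.800·47.48 = 268.3 kW
P_shaft = P_hyd/η = 268.3/0.78 = 344.0 kW

P_shaft ≈ 344 kW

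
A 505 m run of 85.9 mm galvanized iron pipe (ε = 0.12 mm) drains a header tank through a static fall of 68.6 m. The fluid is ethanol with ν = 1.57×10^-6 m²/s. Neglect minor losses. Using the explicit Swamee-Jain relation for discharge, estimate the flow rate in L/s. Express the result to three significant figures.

Q ≈ 18.4 L/s

Swamee-Jain (Type II): Q = -0.965·√(gD⁵h_f/L)·ln[ε/(3.7D) + √(3.17ν²L/(gD³h_f))]
√(gD⁵h_f/L) = √(9.81·0.0859⁵·68.6/505) = 0.002497
ε/(3.7D) = 3.78×10^-4; √(3.17ν²L/(gD³h_f)) = 9.62×10^-5
Q = -0.965·0.002497·ln(4.737×10^-4) = 0.01844 m³/s
Check: V = 3.18 m/s, Re = 1.74×10^5, f = 0.02279, h_f = 69.2 m ≈ 68.6 m ✓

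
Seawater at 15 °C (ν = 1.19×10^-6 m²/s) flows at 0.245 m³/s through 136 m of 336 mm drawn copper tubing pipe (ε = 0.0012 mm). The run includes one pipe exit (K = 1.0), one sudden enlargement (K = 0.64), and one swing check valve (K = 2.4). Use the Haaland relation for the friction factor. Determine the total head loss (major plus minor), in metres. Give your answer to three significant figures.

V = 4Q/(πD²) = 2.763 m/s; V²/2g = 0.3891 m
Re = 7.80×10^5, ε/D = 3.57×10^-6 → f = 0.01214 (Haaland)
Major: h_f = f(L/D)·V²/2g = 0.01214·404.8·0.3891 = 1.911 m
Minor: ΣK = 4.04; h_m = ΣK·V²/2g = 1.572 m
Total H_L = 1.911 + 1.572 = 3.483 m

H_L ≈ 3.48 m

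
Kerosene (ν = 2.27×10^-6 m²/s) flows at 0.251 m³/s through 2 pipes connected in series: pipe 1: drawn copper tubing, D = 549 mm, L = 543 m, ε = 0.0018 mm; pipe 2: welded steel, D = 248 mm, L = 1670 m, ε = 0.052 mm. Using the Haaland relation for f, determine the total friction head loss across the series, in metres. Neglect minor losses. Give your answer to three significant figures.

H ≈ 142 m

Pipe 1: V = 1.060 m/s, Re = 2.56×10^5, ε/D = 3.28×10^-6, f = 0.01480, h_1 = f(L/D)V²/2g = 0.8387 m
Pipe 2: V = 5.196 m/s, Re = 5.68×10^5, ε/D = 2.10×10^-4, f = 0.01523, h_2 = f(L/D)V²/2g = 141.1 m
Series → Q common, losses add: H = Σh = 142.0 m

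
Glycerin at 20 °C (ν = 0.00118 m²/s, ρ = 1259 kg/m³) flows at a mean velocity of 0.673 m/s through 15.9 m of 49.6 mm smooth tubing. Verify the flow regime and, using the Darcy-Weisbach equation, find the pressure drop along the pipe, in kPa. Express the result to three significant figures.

Re = VD/ν = 0.673·0.04960/0.00118 = 28.3 → laminar (Re < 2300)
f = 64/Re = 2.262
h_f = f(L/D)V²/(2g) = 2.262·(15.9/0.04960)·0.673²/(2·9.81) = 16.74 m
Δp = ρg·h_f = 1259·9.81·16.74 = 206.8 kPa

Δp ≈ 207 kPa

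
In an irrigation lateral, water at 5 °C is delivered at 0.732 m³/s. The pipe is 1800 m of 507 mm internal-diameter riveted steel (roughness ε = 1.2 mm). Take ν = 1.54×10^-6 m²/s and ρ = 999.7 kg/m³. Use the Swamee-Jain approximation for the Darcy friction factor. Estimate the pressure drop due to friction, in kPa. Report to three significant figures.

Δp ≈ 576 kPa

V = 4Q/(πD²) = 4·0.732/(π·0.507²) = 3.626 m/s
Re = VD/ν = 3.626·0.507/1.54×10^-6 = 1.19×10^6 → turbulent
ε/D = 1.2/507 = 0.00237
Swamee-Jain: f = 0.02471
h_f = f(L/D)V²/(2g) = 0.02471·(1800/0.507)·3.626²/(2·9.81) = 58.77 m
Δp = ρg·h_f = 999.7·9.81·58.77 = 576.4 kPa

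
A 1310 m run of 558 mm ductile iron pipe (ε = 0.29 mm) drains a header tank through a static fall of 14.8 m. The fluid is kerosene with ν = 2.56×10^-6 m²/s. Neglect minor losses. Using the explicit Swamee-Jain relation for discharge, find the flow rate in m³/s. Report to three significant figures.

Q ≈ 0.647 m³/s

Swamee-Jain (Type II): Q = -0.965·√(gD⁵h_f/L)·ln[ε/(3.7D) + √(3.17ν²L/(gD³h_f))]
√(gD⁵h_f/L) = √(9.81·0.558⁵·14.8/1310) = 0.07743
ε/(3.7D) = 1.40×10^-4; √(3.17ν²L/(gD³h_f)) = 3.28×10^-5
Q = -0.965·0.07743·ln(1.733×10^-4) = 0.6471 m³/s
Check: V = 2.65 m/s, Re = 5.77×10^5, f = 0.01778, h_f = 14.9 m ≈ 14.8 m ✓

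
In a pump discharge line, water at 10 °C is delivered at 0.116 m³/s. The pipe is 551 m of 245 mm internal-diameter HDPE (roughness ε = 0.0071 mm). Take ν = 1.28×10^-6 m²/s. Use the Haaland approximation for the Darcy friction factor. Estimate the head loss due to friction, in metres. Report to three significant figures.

h_f ≈ 9.40 m

V = 4Q/(πD²) = 4·0.116/(π·0.245²) = 2.461 m/s
Re = VD/ν = 2.461·0.245/1.28×10^-6 = 4.71×10^5 → turbulent
ε/D = 0.0071/245 = 2.90×10^-5
Haaland: f = 0.01354
h_f = f(L/D)V²/(2g) = 0.01354·(551/0.245)·2.461²/(2·9.81) = 9.396 m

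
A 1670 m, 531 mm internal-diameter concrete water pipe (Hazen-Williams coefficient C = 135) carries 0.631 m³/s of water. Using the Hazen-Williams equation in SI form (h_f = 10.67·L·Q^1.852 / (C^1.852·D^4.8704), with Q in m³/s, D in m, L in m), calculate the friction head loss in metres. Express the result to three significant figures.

h_f ≈ 18.8 m

h_f = 10.67·1670·0.631^1.852 / (135^1.852·0.531^4.8704) = 18.80 m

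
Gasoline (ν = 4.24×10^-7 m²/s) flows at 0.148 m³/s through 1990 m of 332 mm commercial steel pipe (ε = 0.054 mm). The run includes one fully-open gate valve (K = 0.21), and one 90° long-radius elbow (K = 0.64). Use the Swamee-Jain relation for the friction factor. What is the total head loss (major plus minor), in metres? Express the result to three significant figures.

H_L ≈ 12.7 m

V = 4Q/(πD²) = 1.710 m/s; V²/2g = 0.1490 m
Re = 1.34×10^6, ε/D = 1.63×10^-4 → f = 0.01410 (Swamee-Jain)
Major: h_f = f(L/D)·V²/2g = 0.01410·5994·0.1490 = 12.59 m
Minor: ΣK = 0.850; h_m = ΣK·V²/2g = 0.1266 m
Total H_L = 12.59 + 0.1266 = 12.72 m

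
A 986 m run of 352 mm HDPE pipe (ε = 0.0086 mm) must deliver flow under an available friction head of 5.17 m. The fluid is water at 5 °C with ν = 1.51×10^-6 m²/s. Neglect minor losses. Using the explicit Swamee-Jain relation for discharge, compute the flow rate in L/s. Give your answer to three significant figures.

Q ≈ 156 L/s

Swamee-Jain (Type II): Q = -0.965·√(gD⁵h_f/L)·ln[ε/(3.7D) + √(3.17ν²L/(gD³h_f))]
√(gD⁵h_f/L) = √(9.81·0.352⁵·5.17/986) = 0.01667
ε/(3.7D) = 6.60×10^-6; √(3.17ν²L/(gD³h_f)) = 5.68×10^-5
Q = -0.965·0.01667·ln(6.336×10^-5) = 0.1555 m³/s
Check: V = 1.60 m/s, Re = 3.73×10^5, f = 0.01413, h_f = 5.15 m ≈ 5.17 m ✓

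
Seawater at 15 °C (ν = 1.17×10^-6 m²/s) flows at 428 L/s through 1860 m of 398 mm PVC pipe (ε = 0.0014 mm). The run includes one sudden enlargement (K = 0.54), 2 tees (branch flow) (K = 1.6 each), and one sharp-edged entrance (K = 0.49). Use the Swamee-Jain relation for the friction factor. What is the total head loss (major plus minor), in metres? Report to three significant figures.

H_L ≈ 34.7 m

V = 4Q/(πD²) = 3.440 m/s; V²/2g = 0.6032 m
Re = 1.17×10^6, ε/D = 3.52×10^-6 → f = 0.01140 (Swamee-Jain)
Major: h_f = f(L/D)·V²/2g = 0.01140·4673·0.6032 = 32.15 m
Minor: ΣK = 4.23; h_m = ΣK·V²/2g = 2.552 m
Total H_L = 32.15 + 2.552 = 34.70 m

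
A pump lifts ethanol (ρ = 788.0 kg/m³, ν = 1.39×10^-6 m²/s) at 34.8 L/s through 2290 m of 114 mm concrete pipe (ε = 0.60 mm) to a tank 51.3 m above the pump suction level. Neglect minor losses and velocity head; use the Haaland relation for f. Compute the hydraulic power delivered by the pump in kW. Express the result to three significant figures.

V = 4Q/(πD²) = 3.409 m/s; Re = 2.80×10^5; ε/D = 0.00526; f = 0.03121
h_f = f(L/D)V²/2g = 371.4 m
Total head H = z + h_f = 51.3 + 371.4 = 422.7 m
P_hyd = ρgQH = 788.0·9.81·0.0348·422.7 = 113.7 kW

P_hyd ≈ 114 kW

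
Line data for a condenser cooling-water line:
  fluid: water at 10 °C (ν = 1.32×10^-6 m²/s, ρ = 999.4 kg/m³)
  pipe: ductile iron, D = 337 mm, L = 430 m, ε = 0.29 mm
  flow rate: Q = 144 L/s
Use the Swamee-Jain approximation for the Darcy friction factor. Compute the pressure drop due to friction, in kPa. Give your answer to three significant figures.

V = 4Q/(πD²) = 4·0.144/(π·0.337²) = 1.614 m/s
Re = VD/ν = 1.614·0.337/1.32×10^-6 = 4.12×10^5 → turbulent
ε/D = 0.29/337 = 8.61×10^-4
Swamee-Jain: f = 0.01986
h_f = f(L/D)V²/(2g) = 0.01986·(430/0.337)·1.614²/(2·9.81) = 3.367 m
Δp = ρg·h_f = 999.4·9.81·3.367 = 33.01 kPa

Δp ≈ 33.0 kPa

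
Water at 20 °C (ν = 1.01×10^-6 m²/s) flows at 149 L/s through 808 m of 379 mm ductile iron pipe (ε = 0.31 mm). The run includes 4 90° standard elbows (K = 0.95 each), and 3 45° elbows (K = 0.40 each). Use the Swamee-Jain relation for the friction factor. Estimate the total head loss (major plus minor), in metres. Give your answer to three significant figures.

V = 4Q/(πD²) = 1.321 m/s; V²/2g = 0.08891 m
Re = 4.96×10^5, ε/D = 8.18×10^-4 → f = 0.01952 (Swamee-Jain)
Major: h_f = f(L/D)·V²/2g = 0.01952·2132·0.08891 = 3.701 m
Minor: ΣK = 5.00; h_m = ΣK·V²/2g = 0.4445 m
Total H_L = 3.701 + 0.4445 = 4.145 m

H_L ≈ 4.15 m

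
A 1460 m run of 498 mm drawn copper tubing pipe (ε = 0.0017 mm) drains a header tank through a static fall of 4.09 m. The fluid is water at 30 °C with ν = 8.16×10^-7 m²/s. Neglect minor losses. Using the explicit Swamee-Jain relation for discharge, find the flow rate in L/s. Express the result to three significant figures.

Q ≈ 296 L/s

Swamee-Jain (Type II): Q = -0.965·√(gD⁵h_f/L)·ln[ε/(3.7D) + √(3.17ν²L/(gD³h_f))]
√(gD⁵h_f/L) = √(9.81·0.498⁵·4.09/1460) = 0.02901
ε/(3.7D) = 9.23×10^-7; √(3.17ν²L/(gD³h_f)) = 2.49×10^-5
Q = -0.965·0.02901·ln(2.586×10^-5) = 0.2957 m³/s
Check: V = 1.52 m/s, Re = 9.27×10^5, f = 0.01184, h_f = 4.08 m ≈ 4.09 m ✓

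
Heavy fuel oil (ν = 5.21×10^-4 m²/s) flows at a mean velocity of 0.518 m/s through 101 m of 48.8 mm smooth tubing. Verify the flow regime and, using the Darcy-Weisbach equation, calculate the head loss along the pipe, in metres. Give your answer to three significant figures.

Re = VD/ν = 0.518·0.04880/5.21×10^-4 = 48.5 → laminar (Re < 2300)
f = 64/Re = 1.319
h_f = f(L/D)V²/(2g) = 1.319·(101/0.04880)·0.518²/(2·9.81) = 37.34 m

h_f ≈ 37.3 m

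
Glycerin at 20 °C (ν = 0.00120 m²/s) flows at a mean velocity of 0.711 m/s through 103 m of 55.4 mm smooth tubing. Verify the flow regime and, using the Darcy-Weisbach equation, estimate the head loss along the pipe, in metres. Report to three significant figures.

h_f ≈ 93.4 m

Re = VD/ν = 0.711·0.05540/0.00120 = 32.8 → laminar (Re < 2300)
f = 64/Re = 1.950
h_f = f(L/D)V²/(2g) = 1.950·(103/0.05540)·0.711²/(2·9.81) = 93.40 m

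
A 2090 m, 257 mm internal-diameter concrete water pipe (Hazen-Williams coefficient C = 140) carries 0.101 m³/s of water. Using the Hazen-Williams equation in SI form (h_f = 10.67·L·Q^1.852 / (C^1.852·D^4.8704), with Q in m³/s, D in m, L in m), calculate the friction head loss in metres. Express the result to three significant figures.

h_f ≈ 25.3 m

h_f = 10.67·2090·0.101^1.852 / (140^1.852·0.257^4.8704) = 25.32 m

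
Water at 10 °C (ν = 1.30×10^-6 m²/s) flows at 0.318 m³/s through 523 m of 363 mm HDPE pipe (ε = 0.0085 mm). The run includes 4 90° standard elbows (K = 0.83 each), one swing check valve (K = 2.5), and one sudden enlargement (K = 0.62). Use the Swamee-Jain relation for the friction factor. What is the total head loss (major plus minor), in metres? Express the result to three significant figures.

H_L ≈ 11.7 m

V = 4Q/(πD²) = 3.073 m/s; V²/2g = 0.4812 m
Re = 8.58×10^5, ε/D = 2.34×10^-5 → f = 0.01242 (Swamee-Jain)
Major: h_f = f(L/D)·V²/2g = 0.01242·1441·0.4812 = 8.608 m
Minor: ΣK = 6.44; h_m = ΣK·V²/2g = 3.099 m
Total H_L = 8.608 + 3.099 = 11.71 m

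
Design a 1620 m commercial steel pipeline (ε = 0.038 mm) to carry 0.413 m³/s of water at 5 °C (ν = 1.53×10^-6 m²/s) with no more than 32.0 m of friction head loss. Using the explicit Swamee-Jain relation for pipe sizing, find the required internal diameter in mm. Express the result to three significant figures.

Swamee-Jain (Type III): D = 0.66·[ε^1.25·(LQ²/(gh_f))^4.75 + ν·Q^9.4·(L/(gh_f))^5.2]^0.04
LQ²/(gh_f) = 0.8802; L/(gh_f) = 5.161
Term 1 = ε^1.25·(…)^4.75 = 1.63×10^-6; Term 2 = ν·Q^9.4·(…)^5.2 = 1.91×10^-6
D = 0.66·(1.63×10^-6 + 1.91×10^-6)^0.04 = 0.3995 m = 399 mm
Check: V = 3.30 m/s, Re = 8.60×10^5, f = 0.01362, h_f = 30.6 m ≈ 32.0 m ✓

D ≈ 399 mm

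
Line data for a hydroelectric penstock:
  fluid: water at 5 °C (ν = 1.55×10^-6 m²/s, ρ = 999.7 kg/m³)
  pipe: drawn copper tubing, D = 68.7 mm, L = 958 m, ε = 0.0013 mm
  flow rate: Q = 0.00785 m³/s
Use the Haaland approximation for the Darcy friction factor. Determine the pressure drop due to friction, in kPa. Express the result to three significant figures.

V = 4Q/(πD²) = 4·0.00785/(π·0.0687²) = 2.118 m/s
Re = VD/ν = 2.118·0.0687/1.55×10^-6 = 9.39×10^4 → turbulent
ε/D = 0.0013/68.7 = 1.89×10^-5
Haaland: f = 0.01813
h_f = f(L/D)V²/(2g) = 0.01813·(958/0.0687)·2.118²/(2·9.81) = 57.79 m
Δp = ρg·h_f = 999.7·9.81·57.79 = 566.8 kPa

Δp ≈ 567 kPa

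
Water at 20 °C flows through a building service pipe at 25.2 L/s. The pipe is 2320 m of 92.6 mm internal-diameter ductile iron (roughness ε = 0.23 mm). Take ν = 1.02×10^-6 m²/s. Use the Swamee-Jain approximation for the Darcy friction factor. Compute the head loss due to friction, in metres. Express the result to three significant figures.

h_f ≈ 455 m

V = 4Q/(πD²) = 4·0.0252/(π·0.0926²) = 3.742 m/s
Re = VD/ν = 3.742·0.0926/1.02×10^-6 = 3.40×10^5 → turbulent
ε/D = 0.23/92.6 = 0.00248
Swamee-Jain: f = 0.02543
h_f = f(L/D)V²/(2g) = 0.02543·(2320/0.0926)·3.742²/(2·9.81) = 454.6 m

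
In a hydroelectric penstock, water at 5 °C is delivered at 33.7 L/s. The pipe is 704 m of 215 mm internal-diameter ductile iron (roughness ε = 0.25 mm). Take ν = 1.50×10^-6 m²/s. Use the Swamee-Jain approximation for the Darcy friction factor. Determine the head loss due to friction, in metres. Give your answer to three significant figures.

h_f ≈ 3.22 m

V = 4Q/(πD²) = 4·0.0337/(π·0.215²) = 0.9282 m/s
Re = VD/ν = 0.9282·0.215/1.50×10^-6 = 1.33×10^5 → turbulent
ε/D = 0.25/215 = 0.00116
Swamee-Jain: f = 0.02238
h_f = f(L/D)V²/(2g) = 0.02238·(704/0.215)·0.9282²/(2·9.81) = 3.218 m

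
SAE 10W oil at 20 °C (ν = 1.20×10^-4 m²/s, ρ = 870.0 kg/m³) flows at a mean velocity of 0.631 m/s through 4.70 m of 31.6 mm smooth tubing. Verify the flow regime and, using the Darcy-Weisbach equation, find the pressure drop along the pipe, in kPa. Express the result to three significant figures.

Δp ≈ 9.92 kPa

Re = VD/ν = 0.631·0.03160/1.20×10^-4 = 166 → laminar (Re < 2300)
f = 64/Re = 0.3852
h_f = f(L/D)V²/(2g) = 0.3852·(4.70/0.03160)·0.631²/(2·9.81) = 1.163 m
Δp = ρg·h_f = 870.0·9.81·1.163 = 9.922 kPa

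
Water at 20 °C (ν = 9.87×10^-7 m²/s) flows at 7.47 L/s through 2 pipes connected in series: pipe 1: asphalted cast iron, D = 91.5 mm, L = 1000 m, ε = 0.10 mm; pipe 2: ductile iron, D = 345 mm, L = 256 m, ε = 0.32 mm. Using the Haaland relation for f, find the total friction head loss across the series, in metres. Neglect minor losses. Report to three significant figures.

H ≈ 16.0 m

Pipe 1: V = 1.136 m/s, Re = 1.05×10^5, ε/D = 0.00109, f = 0.02219, h_1 = f(L/D)V²/2g = 15.95 m
Pipe 2: V = 0.07991 m/s, Re = 2.79×10^4, ε/D = 9.28×10^-4, f = 0.02580, h_2 = f(L/D)V²/2g = 0.006230 m
Series → Q common, losses add: H = Σh = 15.96 m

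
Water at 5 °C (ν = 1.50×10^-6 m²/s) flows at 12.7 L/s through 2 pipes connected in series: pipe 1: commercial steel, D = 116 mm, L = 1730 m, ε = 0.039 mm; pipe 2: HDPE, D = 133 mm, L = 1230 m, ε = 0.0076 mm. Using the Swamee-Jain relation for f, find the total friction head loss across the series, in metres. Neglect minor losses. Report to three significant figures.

H ≈ 29.3 m

Pipe 1: V = 1.202 m/s, Re = 9.29×10^4, ε/D = 3.36×10^-4, f = 0.01989, h_1 = f(L/D)V²/2g = 21.83 m
Pipe 2: V = 0.9141 m/s, Re = 8.11×10^4, ε/D = 5.71×10^-5, f = 0.01898, h_2 = f(L/D)V²/2g = 7.475 m
Series → Q common, losses add: H = Σh = 29.31 m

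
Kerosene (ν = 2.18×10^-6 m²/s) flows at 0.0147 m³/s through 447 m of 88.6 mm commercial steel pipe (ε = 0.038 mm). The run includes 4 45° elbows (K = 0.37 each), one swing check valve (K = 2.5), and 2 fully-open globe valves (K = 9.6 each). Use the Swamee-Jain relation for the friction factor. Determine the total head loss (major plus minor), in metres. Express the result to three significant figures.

V = 4Q/(πD²) = 2.384 m/s; V²/2g = 0.2897 m
Re = 9.69×10^4, ε/D = 4.29×10^-4 → f = 0.02019 (Swamee-Jain)
Major: h_f = f(L/D)·V²/2g = 0.02019·5045·0.2897 = 29.51 m
Minor: ΣK = 23.2; h_m = ΣK·V²/2g = 6.716 m
Total H_L = 29.51 + 6.716 = 36.23 m

H_L ≈ 36.2 m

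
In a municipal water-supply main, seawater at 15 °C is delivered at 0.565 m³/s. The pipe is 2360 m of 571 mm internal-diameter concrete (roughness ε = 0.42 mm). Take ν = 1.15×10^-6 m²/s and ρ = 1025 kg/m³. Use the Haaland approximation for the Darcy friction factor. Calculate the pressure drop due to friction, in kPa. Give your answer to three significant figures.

V = 4Q/(πD²) = 4·0.565/(π·0.571²) = 2.206 m/s
Re = VD/ν = 2.206·0.571/1.15×10^-6 = 1.10×10^6 → turbulent
ε/D = 0.42/571 = 7.36×10^-4
Haaland: f = 0.01859
h_f = f(L/D)V²/(2g) = 0.01859·(2360/0.571)·2.206²/(2·9.81) = 19.06 m
Δp = ρg·h_f = 1025·9.81·19.06 = 191.7 kPa

Δp ≈ 192 kPa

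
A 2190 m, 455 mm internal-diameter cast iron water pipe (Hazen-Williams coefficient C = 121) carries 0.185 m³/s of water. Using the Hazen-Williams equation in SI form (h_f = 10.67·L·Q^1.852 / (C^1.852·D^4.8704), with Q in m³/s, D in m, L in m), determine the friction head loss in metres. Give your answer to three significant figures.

h_f ≈ 6.60 m

h_f = 10.67·2190·0.185^1.852 / (121^1.852·0.455^4.8704) = 6.603 m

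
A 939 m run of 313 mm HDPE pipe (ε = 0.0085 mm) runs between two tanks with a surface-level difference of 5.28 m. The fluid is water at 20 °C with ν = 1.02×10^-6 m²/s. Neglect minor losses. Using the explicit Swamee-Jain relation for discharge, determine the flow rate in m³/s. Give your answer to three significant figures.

Q ≈ 0.123 m³/s

Swamee-Jain (Type II): Q = -0.965·√(gD⁵h_f/L)·ln[ε/(3.7D) + √(3.17ν²L/(gD³h_f))]
√(gD⁵h_f/L) = √(9.81·0.313⁵·5.28/939) = 0.01287
ε/(3.7D) = 7.34×10^-6; √(3.17ν²L/(gD³h_f)) = 4.42×10^-5
Q = -0.965·0.01287·ln(5.150×10^-5) = 0.1227 m³/s
Check: V = 1.59 m/s, Re = 4.89×10^5, f = 0.01356, h_f = 5.27 m ≈ 5.28 m ✓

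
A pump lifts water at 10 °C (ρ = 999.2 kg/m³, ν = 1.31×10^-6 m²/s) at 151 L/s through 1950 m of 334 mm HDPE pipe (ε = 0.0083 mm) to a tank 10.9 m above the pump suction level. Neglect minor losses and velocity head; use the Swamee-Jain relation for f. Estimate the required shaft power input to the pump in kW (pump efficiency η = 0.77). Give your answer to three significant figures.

V = 4Q/(πD²) = 1.723 m/s; Re = 4.39×10^5; ε/D = 2.49×10^-5; f = 0.01376
h_f = f(L/D)V²/2g = 12.16 m
Total head H = z + h_f = 10.9 + 12.16 = 23.06 m
P_hyd = ρgQH = 999.2·9.81·0.151·23.06 = 34.13 kW
P_shaft = P_hyd/η = 34.13/0.77 = 44.33 kW

P_shaft ≈ 44.3 kW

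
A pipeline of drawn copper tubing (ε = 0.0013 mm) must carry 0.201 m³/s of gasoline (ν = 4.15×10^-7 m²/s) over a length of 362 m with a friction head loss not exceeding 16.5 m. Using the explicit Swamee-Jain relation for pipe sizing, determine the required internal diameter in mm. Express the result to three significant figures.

Swamee-Jain (Type III): D = 0.66·[ε^1.25·(LQ²/(gh_f))^4.75 + ν·Q^9.4·(L/(gh_f))^5.2]^0.04
LQ²/(gh_f) = 0.09035; L/(gh_f) = 2.236
Term 1 = ε^1.25·(…)^4.75 = 4.82×10^-13; Term 2 = ν·Q^9.4·(…)^5.2 = 7.69×10^-12
D = 0.66·(4.82×10^-13 + 7.69×10^-12)^0.04 = 0.2377 m = 238 mm
Check: V = 4.53 m/s, Re = 2.59×10^6, f = 0.01019, h_f = 16.2 m ≈ 16.5 m ✓

D ≈ 238 mm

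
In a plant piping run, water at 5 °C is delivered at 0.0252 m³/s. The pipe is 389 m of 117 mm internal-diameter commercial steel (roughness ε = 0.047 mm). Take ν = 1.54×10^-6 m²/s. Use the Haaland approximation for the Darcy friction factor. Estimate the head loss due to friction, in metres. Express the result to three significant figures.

V = 4Q/(πD²) = 4·0.0252/(π·0.117²) = 2.344 m/s
Re = VD/ν = 2.344·0.117/1.54×10^-6 = 1.78×10^5 → turbulent
ε/D = 0.047/117 = 4.02×10^-4
Haaland: f = 0.01832
h_f = f(L/D)V²/(2g) = 0.01832·(389/0.117)·2.344²/(2·9.81) = 17.05 m

h_f ≈ 17.1 m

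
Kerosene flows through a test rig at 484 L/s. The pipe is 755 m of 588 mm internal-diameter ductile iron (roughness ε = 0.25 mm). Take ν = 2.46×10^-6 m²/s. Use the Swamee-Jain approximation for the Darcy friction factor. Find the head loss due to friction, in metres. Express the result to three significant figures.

V = 4Q/(πD²) = 4·0.484/(π·0.588²) = 1.782 m/s
Re = VD/ν = 1.782·0.588/2.46×10^-6 = 4.26×10^5 → turbulent
ε/D = 0.25/588 = 4.25×10^-4
Swamee-Jain: f = 0.01745
h_f = f(L/D)V²/(2g) = 0.01745·(755/0.588)·1.782²/(2·9.81) = 3.629 m

h_f ≈ 3.63 m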